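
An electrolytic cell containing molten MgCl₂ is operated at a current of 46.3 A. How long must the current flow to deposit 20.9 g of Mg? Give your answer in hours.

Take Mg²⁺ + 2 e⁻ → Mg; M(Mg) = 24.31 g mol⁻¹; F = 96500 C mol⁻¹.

0.995 h

n(Mg) = m/M = 20.9 / 24.31 = 0.8597 mol.
Each Mg atom requires 2 electrons, so n(e⁻) = 2 × 0.8597 = 1.719 mol.
Q = n(e⁻)·F = 1.719 × 96500 = 165900 C.
t = Q/I = 165900 / 46.30 A = 3584 s = 0.995 h.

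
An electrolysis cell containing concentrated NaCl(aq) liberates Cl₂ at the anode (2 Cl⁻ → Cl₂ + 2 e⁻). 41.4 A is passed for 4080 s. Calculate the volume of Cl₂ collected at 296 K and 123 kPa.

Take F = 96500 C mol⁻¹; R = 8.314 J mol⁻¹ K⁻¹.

17.5 L

Q = I·t = 41.40 A × 4080.0 s = 168900 C.
n(e⁻) = Q/F = 168900 / 96500 = 1.750 mol.
2 electrons are transferred per Cl₂ molecule, so n(Cl₂) = 1.750 / 2 = 0.8752 mol.
V = nRT/P = (0.8752 × 8.314 × 296) / (123 × 10³ Pa) = 0.0175 m³ = 17.5 L.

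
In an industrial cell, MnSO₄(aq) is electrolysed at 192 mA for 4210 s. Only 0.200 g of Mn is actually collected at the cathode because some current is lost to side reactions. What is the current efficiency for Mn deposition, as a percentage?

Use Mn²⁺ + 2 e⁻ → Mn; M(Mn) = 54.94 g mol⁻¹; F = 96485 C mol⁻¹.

Q = I·t = 0.1920 × 4210.0 = 808.3 C; n(e⁻) = 808.3/96485 = 0.008378 mol.
Theoretical n(Mn) = n(e⁻)/2 = 0.004189 mol, i.e. m_theo = 0.004189 × 54.94 = 0.2301 g.
Efficiency = m_actual / m_theo = 0.200 / 0.2301 = 86.9 %.

86.9 %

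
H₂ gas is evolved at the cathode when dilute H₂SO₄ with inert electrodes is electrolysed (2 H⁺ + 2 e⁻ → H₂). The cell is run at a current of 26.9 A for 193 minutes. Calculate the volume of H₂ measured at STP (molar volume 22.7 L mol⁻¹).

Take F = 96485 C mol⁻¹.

Q = I·t = 26.90 A × 11580 s = 311500 C.
n(e⁻) = Q/F = 311500 / 96485 = 3.229 mol.
2 electrons are transferred per H₂ molecule, so n(H₂) = 3.229 / 2 = 1.614 mol.
V = n × V_m = 1.614 × 22.7 = 36.6 L.

36.6 L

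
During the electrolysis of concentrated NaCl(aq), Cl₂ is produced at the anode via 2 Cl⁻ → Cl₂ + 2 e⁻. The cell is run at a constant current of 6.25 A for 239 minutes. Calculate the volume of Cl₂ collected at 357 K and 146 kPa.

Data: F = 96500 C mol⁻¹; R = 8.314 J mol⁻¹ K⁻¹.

9.44 L

Q = I·t = 6.250 A × 14340 s = 89620 C.
n(e⁻) = Q/F = 89620 / 96500 = 0.9288 mol.
2 electrons are transferred per Cl₂ molecule, so n(Cl₂) = 0.9288 / 2 = 0.4644 mol.
V = nRT/P = (0.4644 × 8.314 × 357) / (146 × 10³ Pa) = 0.00944 m³ = 9.44 L.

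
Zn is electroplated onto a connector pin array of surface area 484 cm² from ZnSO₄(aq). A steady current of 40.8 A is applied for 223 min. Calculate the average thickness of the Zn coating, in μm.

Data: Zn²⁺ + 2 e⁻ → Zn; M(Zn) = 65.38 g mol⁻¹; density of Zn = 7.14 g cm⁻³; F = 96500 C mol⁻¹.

Q = I·t = 40.80 × 13380 = 545900 C; n(e⁻) = 5.657 mol.
n(Zn) = n(e⁻)/2 = 2.829 mol, so m = 2.829 × 65.38 = 184.9 g.
Volume = m/ρ = 184.9 / 7.14 = 25.90 cm³.
Thickness = V/A = 25.90 / 484 = 0.0535 cm = 535 μm.

535 μm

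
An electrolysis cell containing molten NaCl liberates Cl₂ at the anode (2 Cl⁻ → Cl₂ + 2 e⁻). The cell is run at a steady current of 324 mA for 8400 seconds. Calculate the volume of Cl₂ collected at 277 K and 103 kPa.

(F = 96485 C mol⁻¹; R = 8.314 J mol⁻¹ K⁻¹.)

Q = I·t = 0.3240 A × 8400.0 s = 2722 C.
n(e⁻) = Q/F = 2722 / 96485 = 0.02821 mol.
2 electrons are transferred per Cl₂ molecule, so n(Cl₂) = 0.02821 / 2 = 0.01410 mol.
V = nRT/P = (0.01410 × 8.314 × 277) / (103 × 10³ Pa) = 3.15 × 10⁻⁴ m³ = 0.315 L.

0.315 L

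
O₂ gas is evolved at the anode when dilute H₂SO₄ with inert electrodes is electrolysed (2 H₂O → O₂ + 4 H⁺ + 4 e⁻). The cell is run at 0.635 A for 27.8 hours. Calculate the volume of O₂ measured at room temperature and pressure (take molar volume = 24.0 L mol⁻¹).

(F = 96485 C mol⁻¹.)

3.95 L

Q = I·t = 0.6350 A × 100080 s = 63550 C.
n(e⁻) = Q/F = 63550 / 96485 = 0.6587 mol.
4 electrons are transferred per O₂ molecule, so n(O₂) = 0.6587 / 4 = 0.1647 mol.
V = n × V_m = 0.1647 × 24.0 = 3.95 L.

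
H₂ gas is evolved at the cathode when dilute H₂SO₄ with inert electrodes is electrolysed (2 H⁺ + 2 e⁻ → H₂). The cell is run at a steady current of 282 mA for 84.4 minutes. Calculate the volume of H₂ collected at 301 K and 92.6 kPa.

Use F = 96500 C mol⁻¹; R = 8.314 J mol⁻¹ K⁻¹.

Q = I·t = 0.2820 A × 5064.0 s = 1428 C.
n(e⁻) = Q/F = 1428 / 96500 = 0.01480 mol.
2 electrons are transferred per H₂ molecule, so n(H₂) = 0.01480 / 2 = 0.007399 mol.
V = nRT/P = (0.007399 × 8.314 × 301) / (92.6 × 10³ Pa) = 2.00 × 10⁻⁴ m³ = 0.200 L.

0.200 L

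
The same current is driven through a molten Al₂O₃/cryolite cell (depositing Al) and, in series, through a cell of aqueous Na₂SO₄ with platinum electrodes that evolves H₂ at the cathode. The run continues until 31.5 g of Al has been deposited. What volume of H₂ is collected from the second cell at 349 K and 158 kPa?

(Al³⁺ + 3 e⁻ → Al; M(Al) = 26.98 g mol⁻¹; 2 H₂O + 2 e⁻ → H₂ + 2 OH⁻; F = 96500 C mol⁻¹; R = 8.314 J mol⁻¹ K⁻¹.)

32.2 L

n(Al) = 31.5 / 26.98 = 1.168 mol, so n(e⁻) = 3 × 1.168 = 3.503 mol.
The cells are in series, so the same 3.503 mol of electrons passes through the second cell.
2 H₂O + 2 e⁻ → H₂ + 2 OH⁻ — 2 mol e⁻ per mol H₂, so n(H₂) = 3.503/2 = 1.751 mol.
V = nRT/P = (1.751 × 8.314 × 349) / (158 × 10³) = 0.0322 m³ = 32.2 L.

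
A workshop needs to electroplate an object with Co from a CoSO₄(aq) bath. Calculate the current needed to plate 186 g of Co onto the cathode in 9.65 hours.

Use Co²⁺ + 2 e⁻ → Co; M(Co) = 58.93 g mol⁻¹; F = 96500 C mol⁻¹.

17.5 A

n(Co) = 186 / 58.93 = 3.156 mol.
n(e⁻) = 2 × 3.156 = 6.313 mol.
Q = n(e⁻)·F = 6.313 × 96500 = 609200 C.
I = Q/t = 609200 / 34740 s = 17.5 A.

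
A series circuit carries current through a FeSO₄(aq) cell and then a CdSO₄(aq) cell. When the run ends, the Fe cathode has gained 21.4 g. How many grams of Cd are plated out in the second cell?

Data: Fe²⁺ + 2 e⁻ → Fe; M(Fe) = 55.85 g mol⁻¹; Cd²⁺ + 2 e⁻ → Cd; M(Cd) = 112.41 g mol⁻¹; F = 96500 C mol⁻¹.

43.1 g

n(Fe) = 21.4 / 55.85 = 0.3832 mol.
Since Fe²⁺ + 2 e⁻ → Fe, n(e⁻) passed = 2 × 0.3832 = 0.7663 mol.
Cells in series carry the same charge, so the same 0.7663 mol of electrons passes through cell 2.
Cd²⁺ + 2 e⁻ → Cd, so n(Cd) = 0.7663 / 2 = 0.3832 mol.
m(Cd) = 0.3832 × 112.41 = 43.1 g.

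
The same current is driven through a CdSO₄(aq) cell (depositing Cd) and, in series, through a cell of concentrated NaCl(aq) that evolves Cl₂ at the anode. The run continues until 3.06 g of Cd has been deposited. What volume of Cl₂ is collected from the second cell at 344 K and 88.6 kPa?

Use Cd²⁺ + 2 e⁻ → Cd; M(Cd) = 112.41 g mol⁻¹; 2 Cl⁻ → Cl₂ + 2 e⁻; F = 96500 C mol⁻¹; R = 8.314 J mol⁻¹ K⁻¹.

0.879 L

n(Cd) = 3.06 / 112.41 = 0.02722 mol, so n(e⁻) = 2 × 0.02722 = 0.05444 mol.
The cells are in series, so the same 0.05444 mol of electrons passes through the second cell.
2 Cl⁻ → Cl₂ + 2 e⁻ — 2 mol e⁻ per mol Cl₂, so n(Cl₂) = 0.05444/2 = 0.02722 mol.
V = nRT/P = (0.02722 × 8.314 × 344) / (88.6 × 10³) = 8.79 × 10⁻⁴ m³ = 0.879 L.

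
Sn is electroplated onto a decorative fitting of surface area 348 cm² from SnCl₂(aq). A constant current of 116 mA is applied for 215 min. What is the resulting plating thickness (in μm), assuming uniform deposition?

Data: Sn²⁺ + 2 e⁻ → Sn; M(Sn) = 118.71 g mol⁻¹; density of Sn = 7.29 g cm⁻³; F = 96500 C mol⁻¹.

Q = I·t = 0.1160 × 12900 = 1496 C; n(e⁻) = 0.01551 mol.
n(Sn) = n(e⁻)/2 = 0.007753 mol, so m = 0.007753 × 118.71 = 0.9204 g.
Volume = m/ρ = 0.9204 / 7.29 = 0.1263 cm³.
Thickness = V/A = 0.1263 / 348 = 3.63 × 10⁻⁴ cm = 3.63 μm.

3.63 μm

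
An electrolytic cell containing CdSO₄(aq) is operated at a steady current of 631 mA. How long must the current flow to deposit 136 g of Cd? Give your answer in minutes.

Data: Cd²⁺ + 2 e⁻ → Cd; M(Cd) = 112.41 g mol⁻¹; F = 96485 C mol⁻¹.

n(Cd) = m/M = 136 / 112.41 = 1.210 mol.
Each Cd atom requires 2 electrons, so n(e⁻) = 2 × 1.210 = 2.420 mol.
Q = n(e⁻)·F = 2.420 × 96485 = 233500 C.
t = Q/I = 233500 / 0.6310 A = 370000 s = 6170 min.

6170 min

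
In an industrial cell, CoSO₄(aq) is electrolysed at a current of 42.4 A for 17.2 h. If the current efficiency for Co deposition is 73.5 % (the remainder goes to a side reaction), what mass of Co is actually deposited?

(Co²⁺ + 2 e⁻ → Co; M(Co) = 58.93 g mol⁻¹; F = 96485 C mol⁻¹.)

Q = I·t = 42.40 × 61920 = 2625000 C.
n(e⁻) = 2625000/96485 = 27.21 mol; theoretically n(Co) = 27.21/2 = 13.61 mol, m_theo = 801.8 g.
At 73.5 % efficiency, m_actual = 0.735 × 801.8 = 589 g.

589 g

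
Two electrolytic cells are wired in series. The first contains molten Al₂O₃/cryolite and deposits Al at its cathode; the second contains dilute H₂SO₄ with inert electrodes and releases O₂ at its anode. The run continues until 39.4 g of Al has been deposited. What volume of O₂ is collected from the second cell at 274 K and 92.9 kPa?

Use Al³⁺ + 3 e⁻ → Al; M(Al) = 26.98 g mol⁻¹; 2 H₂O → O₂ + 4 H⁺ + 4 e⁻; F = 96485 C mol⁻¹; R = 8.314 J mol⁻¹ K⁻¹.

n(Al) = 39.4 / 26.98 = 1.460 mol, so n(e⁻) = 3 × 1.460 = 4.381 mol.
The cells are in series, so the same 4.381 mol of electrons passes through the second cell.
2 H₂O → O₂ + 4 H⁺ + 4 e⁻ — 4 mol e⁻ per mol O₂, so n(O₂) = 4.381/4 = 1.095 mol.
V = nRT/P = (1.095 × 8.314 × 274) / (92.9 × 10³) = 0.0269 m³ = 26.9 L.

26.9 L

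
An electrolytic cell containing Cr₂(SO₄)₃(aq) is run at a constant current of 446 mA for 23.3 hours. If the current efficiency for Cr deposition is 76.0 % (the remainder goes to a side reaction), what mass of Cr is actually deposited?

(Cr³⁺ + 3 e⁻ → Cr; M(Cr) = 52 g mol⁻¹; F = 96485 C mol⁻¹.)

5.11 g

Q = I·t = 0.4460 × 83880 = 37410 C.
n(e⁻) = 37410/96485 = 0.3877 mol; theoretically n(Cr) = 0.3877/3 = 0.1292 mol, m_theo = 6.721 g.
At 76.0 % efficiency, m_actual = 0.760 × 6.721 = 5.11 g.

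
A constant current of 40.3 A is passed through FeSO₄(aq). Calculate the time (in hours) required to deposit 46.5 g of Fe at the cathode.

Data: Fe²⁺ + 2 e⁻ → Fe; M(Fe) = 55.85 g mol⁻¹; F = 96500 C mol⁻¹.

n(Fe) = m/M = 46.5 / 55.85 = 0.8326 mol.
Each Fe atom requires 2 electrons, so n(e⁻) = 2 × 0.8326 = 1.665 mol.
Q = n(e⁻)·F = 1.665 × 96500 = 160700 C.
t = Q/I = 160700 / 40.30 A = 3987 s = 1.11 h.

1.11 h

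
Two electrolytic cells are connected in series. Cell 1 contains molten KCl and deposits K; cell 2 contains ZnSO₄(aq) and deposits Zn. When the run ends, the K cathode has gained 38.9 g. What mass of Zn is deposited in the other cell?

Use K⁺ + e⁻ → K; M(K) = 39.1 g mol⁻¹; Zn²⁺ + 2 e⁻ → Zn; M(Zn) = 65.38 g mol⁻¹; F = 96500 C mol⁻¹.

n(K) = 38.9 / 39.1 = 0.9949 mol.
Since K⁺ + e⁻ → K, n(e⁻) passed = 1 × 0.9949 = 0.9949 mol.
Cells in series carry the same charge, so the same 0.9949 mol of electrons passes through cell 2.
Zn²⁺ + 2 e⁻ → Zn, so n(Zn) = 0.9949 / 2 = 0.4974 mol.
m(Zn) = 0.4974 × 65.38 = 32.5 g.

32.5 g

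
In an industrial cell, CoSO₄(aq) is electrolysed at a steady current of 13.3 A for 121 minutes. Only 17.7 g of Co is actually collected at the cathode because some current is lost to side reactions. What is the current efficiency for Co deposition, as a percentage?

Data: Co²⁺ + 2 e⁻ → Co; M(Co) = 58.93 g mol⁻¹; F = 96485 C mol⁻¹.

60.0 %

Q = I·t = 13.30 × 7260.0 = 96560 C; n(e⁻) = 96560/96485 = 1.001 mol.
Theoretical n(Co) = n(e⁻)/2 = 0.5004 mol, i.e. m_theo = 0.5004 × 58.93 = 29.49 g.
Efficiency = m_actual / m_theo = 17.7 / 29.49 = 60.0 %.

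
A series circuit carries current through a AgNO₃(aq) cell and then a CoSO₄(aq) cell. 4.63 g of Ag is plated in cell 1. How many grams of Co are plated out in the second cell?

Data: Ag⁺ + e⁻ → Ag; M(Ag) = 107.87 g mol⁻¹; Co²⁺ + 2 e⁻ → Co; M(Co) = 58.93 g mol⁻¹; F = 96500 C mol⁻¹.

1.26 g

n(Ag) = 4.63 / 107.87 = 0.04292 mol.
Since Ag⁺ + e⁻ → Ag, n(e⁻) passed = 1 × 0.04292 = 0.04292 mol.
Cells in series carry the same charge, so the same 0.04292 mol of electrons passes through cell 2.
Co²⁺ + 2 e⁻ → Co, so n(Co) = 0.04292 / 2 = 0.02146 mol.
m(Co) = 0.02146 × 58.93 = 1.26 g.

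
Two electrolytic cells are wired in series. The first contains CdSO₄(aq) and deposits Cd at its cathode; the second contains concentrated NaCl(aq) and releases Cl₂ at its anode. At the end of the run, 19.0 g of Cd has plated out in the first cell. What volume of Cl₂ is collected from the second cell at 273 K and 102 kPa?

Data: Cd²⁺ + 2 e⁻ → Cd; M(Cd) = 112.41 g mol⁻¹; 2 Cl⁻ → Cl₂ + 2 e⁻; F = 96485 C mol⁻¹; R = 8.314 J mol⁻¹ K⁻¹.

3.76 L

n(Cd) = 19.0 / 112.41 = 0.1690 mol, so n(e⁻) = 2 × 0.1690 = 0.3380 mol.
The cells are in series, so the same 0.3380 mol of electrons passes through the second cell.
2 Cl⁻ → Cl₂ + 2 e⁻ — 2 mol e⁻ per mol Cl₂, so n(Cl₂) = 0.3380/2 = 0.1690 mol.
V = nRT/P = (0.1690 × 8.314 × 273) / (102 × 10³) = 0.00376 m³ = 3.76 L.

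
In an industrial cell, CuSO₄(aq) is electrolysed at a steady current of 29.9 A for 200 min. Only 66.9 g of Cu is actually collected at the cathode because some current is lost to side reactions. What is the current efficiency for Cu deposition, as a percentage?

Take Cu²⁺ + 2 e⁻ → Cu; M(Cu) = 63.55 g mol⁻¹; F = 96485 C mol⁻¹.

Q = I·t = 29.90 × 12000 = 358800 C; n(e⁻) = 358800/96485 = 3.719 mol.
Theoretical n(Cu) = n(e⁻)/2 = 1.859 mol, i.e. m_theo = 1.859 × 63.55 = 118.2 g.
Efficiency = m_actual / m_theo = 66.9 / 118.2 = 56.6 %.

56.6 %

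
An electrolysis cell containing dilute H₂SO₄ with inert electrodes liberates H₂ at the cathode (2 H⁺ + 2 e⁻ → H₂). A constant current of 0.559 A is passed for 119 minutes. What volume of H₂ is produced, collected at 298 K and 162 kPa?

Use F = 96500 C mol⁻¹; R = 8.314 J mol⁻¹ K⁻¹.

Q = I·t = 0.5590 A × 7140.0 s = 3991 C.
n(e⁻) = Q/F = 3991 / 96500 = 0.04136 mol.
2 electrons are transferred per H₂ molecule, so n(H₂) = 0.04136 / 2 = 0.02068 mol.
V = nRT/P = (0.02068 × 8.314 × 298) / (162 × 10³ Pa) = 3.16 × 10⁻⁴ m³ = 0.316 L.

0.316 L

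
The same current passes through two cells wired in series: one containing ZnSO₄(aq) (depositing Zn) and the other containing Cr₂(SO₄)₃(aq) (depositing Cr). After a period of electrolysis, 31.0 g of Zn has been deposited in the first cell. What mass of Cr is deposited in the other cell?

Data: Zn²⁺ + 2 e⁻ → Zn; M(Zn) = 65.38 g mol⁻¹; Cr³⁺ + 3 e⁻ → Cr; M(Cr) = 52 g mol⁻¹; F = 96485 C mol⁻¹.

16.4 g

n(Zn) = 31.0 / 65.38 = 0.4742 mol.
Since Zn²⁺ + 2 e⁻ → Zn, n(e⁻) passed = 2 × 0.4742 = 0.9483 mol.
Cells in series carry the same charge, so the same 0.9483 mol of electrons passes through cell 2.
Cr³⁺ + 3 e⁻ → Cr, so n(Cr) = 0.9483 / 3 = 0.3161 mol.
m(Cr) = 0.3161 × 52 = 16.4 g.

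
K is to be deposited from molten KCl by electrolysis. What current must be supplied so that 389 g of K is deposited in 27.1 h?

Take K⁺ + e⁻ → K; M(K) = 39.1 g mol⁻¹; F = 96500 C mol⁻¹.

9.84 A

n(K) = 389 / 39.1 = 9.949 mol.
n(e⁻) = 1 × 9.949 = 9.949 mol.
Q = n(e⁻)·F = 9.949 × 96500 = 960100 C.
I = Q/t = 960100 / 97560 s = 9.84 A.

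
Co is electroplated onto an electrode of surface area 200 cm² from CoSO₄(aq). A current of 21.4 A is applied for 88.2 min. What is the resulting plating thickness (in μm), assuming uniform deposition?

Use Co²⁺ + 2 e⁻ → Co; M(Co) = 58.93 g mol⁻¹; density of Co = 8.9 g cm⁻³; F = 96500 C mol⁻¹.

194 μm

Q = I·t = 21.40 × 5292.0 = 113200 C; n(e⁻) = 1.174 mol.
n(Co) = n(e⁻)/2 = 0.5868 mol, so m = 0.5868 × 58.93 = 34.58 g.
Volume = m/ρ = 34.58 / 8.9 = 3.885 cm³.
Thickness = V/A = 3.885 / 200 = 0.0194 cm = 194 μm.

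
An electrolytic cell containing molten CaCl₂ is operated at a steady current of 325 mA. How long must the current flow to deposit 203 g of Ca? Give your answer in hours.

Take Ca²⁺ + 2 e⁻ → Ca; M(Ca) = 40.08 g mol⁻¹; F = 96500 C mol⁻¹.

835 h

n(Ca) = m/M = 203 / 40.08 = 5.065 mol.
Each Ca atom requires 2 electrons, so n(e⁻) = 2 × 5.065 = 10.13 mol.
Q = n(e⁻)·F = 10.13 × 96500 = 977500 C.
t = Q/I = 977500 / 0.3250 A = 3008000 s = 835 h.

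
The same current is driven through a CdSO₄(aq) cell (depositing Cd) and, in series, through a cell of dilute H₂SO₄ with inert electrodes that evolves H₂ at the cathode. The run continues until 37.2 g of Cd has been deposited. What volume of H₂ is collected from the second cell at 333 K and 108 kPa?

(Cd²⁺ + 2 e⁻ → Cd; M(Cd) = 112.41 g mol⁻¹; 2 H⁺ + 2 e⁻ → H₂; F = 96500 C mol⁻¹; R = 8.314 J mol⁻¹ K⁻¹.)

n(Cd) = 37.2 / 112.41 = 0.3309 mol, so n(e⁻) = 2 × 0.3309 = 0.6619 mol.
The cells are in series, so the same 0.6619 mol of electrons passes through the second cell.
2 H⁺ + 2 e⁻ → H₂ — 2 mol e⁻ per mol H₂, so n(H₂) = 0.6619/2 = 0.3309 mol.
V = nRT/P = (0.3309 × 8.314 × 333) / (108 × 10³) = 0.00848 m³ = 8.48 L.

8.48 L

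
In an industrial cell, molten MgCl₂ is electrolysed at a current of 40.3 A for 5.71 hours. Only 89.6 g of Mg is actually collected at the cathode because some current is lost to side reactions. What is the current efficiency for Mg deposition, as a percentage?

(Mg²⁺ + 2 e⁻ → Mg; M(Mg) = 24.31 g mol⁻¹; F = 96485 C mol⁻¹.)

85.9 %

Q = I·t = 40.30 × 20556 = 828400 C; n(e⁻) = 828400/96485 = 8.586 mol.
Theoretical n(Mg) = n(e⁻)/2 = 4.293 mol, i.e. m_theo = 4.293 × 24.31 = 104.4 g.
Efficiency = m_actual / m_theo = 89.6 / 104.4 = 85.9 %.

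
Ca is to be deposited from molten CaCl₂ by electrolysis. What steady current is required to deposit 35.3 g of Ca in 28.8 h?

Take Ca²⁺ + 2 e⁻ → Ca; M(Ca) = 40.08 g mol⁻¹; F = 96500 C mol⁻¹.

1.64 A

n(Ca) = 35.3 / 40.08 = 0.8807 mol.
n(e⁻) = 2 × 0.8807 = 1.761 mol.
Q = n(e⁻)·F = 1.761 × 96500 = 170000 C.
I = Q/t = 170000 / 103680 s = 1.64 A.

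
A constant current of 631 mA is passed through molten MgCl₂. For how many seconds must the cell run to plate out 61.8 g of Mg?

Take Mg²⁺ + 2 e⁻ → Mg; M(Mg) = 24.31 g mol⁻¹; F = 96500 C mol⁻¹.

7.78 × 10⁵ s

n(Mg) = m/M = 61.8 / 24.31 = 2.542 mol.
Each Mg atom requires 2 electrons, so n(e⁻) = 2 × 2.542 = 5.084 mol.
Q = n(e⁻)·F = 5.084 × 96500 = 490600 C.
t = Q/I = 490600 / 0.6310 A = 777600 s.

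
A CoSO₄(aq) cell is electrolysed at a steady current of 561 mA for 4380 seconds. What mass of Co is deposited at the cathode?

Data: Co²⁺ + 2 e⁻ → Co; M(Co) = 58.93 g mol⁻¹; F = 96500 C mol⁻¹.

Q = I·t = 0.5610 A × 4380.0 s = 2457 C.
n(e⁻) = Q/F = 2457 / 96500 = 0.02546 mol.
Co²⁺ + 2 e⁻ → Co, so n(Co) = n(e⁻)/2 = 0.01273 mol.
m = n·M = 0.01273 × 58.93 = 0.750 g.

0.750 g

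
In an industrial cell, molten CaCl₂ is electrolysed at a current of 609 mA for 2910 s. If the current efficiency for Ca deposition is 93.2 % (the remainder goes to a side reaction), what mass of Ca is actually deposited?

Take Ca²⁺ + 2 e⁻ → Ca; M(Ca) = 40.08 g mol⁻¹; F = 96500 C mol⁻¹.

Q = I·t = 0.6090 × 2910.0 = 1772 C.
n(e⁻) = 1772/96500 = 0.01836 mol; theoretically n(Ca) = 0.01836/2 = 0.009182 mol, m_theo = 0.3680 g.
At 93.2 % efficiency, m_actual = 0.932 × 0.3680 = 0.343 g.

0.343 g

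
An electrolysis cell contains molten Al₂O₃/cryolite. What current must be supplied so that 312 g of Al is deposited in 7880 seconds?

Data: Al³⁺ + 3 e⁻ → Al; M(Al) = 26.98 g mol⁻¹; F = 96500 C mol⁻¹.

425 A

n(Al) = 312 / 26.98 = 11.56 mol.
n(e⁻) = 3 × 11.56 = 34.69 mol.
Q = n(e⁻)·F = 34.69 × 96500 = 3348000 C.
I = Q/t = 3348000 / 7880.0 s = 425 A.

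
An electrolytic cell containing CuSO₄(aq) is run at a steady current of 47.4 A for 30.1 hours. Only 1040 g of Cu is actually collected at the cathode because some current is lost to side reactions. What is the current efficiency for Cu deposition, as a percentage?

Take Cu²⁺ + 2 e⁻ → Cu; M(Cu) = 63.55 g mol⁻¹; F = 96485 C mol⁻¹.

61.5 %

Q = I·t = 47.40 × 108360 = 5136000 C; n(e⁻) = 5136000/96485 = 53.23 mol.
Theoretical n(Cu) = n(e⁻)/2 = 26.62 mol, i.e. m_theo = 26.62 × 63.55 = 1692 g.
Efficiency = m_actual / m_theo = 1040 / 1692 = 61.5 %.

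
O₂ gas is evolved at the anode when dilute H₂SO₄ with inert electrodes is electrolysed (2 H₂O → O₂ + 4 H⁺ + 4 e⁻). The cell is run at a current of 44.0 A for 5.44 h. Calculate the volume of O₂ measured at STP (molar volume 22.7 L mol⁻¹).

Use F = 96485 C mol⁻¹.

Q = I·t = 44.00 A × 19584 s = 861700 C.
n(e⁻) = Q/F = 861700 / 96485 = 8.931 mol.
4 electrons are transferred per O₂ molecule, so n(O₂) = 8.931 / 4 = 2.233 mol.
V = n × V_m = 2.233 × 22.7 = 50.7 L.

50.7 L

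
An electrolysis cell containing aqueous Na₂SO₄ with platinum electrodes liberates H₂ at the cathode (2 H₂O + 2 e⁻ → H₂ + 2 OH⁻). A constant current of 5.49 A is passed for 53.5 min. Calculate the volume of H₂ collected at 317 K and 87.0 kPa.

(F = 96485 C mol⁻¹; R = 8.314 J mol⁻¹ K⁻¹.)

Q = I·t = 5.490 A × 3210.0 s = 17620 C.
n(e⁻) = Q/F = 17620 / 96485 = 0.1826 mol.
2 electrons are transferred per H₂ molecule, so n(H₂) = 0.1826 / 2 = 0.09132 mol.
V = nRT/P = (0.09132 × 8.314 × 317) / (87.0 × 10³ Pa) = 0.00277 m³ = 2.77 L.

2.77 L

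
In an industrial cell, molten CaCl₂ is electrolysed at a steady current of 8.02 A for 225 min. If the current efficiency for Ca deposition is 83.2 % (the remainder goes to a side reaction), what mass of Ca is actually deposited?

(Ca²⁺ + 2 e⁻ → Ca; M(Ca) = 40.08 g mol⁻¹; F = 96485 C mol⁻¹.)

18.7 g

Q = I·t = 8.020 × 13500 = 108300 C.
n(e⁻) = 108300/96485 = 1.122 mol; theoretically n(Ca) = 1.122/2 = 0.5611 mol, m_theo = 22.49 g.
At 83.2 % efficiency, m_actual = 0.832 × 22.49 = 18.7 g.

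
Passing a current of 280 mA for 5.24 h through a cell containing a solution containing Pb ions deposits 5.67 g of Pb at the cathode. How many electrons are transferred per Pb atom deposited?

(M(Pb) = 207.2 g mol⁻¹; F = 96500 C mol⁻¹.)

Q = I·t = 0.2800 A × 18864 s = 5282 C, so n(e⁻) = 5282/96500 = 0.05473 mol.
n(Pb) deposited = 5.67 / 207.2 = 0.02736 mol.
Electrons per atom = n(e⁻)/n(Pb) = 0.05473 / 0.02736 = 2.00 ≈ 2, so the ion is Pb²⁺.

2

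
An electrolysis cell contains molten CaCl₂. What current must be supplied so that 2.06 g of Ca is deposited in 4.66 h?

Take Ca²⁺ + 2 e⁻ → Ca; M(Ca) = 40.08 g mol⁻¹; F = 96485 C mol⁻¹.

0.591 A

n(Ca) = 2.06 / 40.08 = 0.05140 mol.
n(e⁻) = 2 × 0.05140 = 0.1028 mol.
Q = n(e⁻)·F = 0.1028 × 96485 = 9918 C.
I = Q/t = 9918 / 16776 s = 0.591 A.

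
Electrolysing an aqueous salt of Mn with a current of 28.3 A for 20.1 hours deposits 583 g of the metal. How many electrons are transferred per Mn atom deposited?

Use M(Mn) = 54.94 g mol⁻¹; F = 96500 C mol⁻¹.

2

Q = I·t = 28.30 A × 72360 s = 2048000 C, so n(e⁻) = 2048000/96500 = 21.22 mol.
n(Mn) deposited = 583 / 54.94 = 10.61 mol.
Electrons per atom = n(e⁻)/n(Mn) = 21.22 / 10.61 = 2.00 ≈ 2, so the ion is Mn²⁺.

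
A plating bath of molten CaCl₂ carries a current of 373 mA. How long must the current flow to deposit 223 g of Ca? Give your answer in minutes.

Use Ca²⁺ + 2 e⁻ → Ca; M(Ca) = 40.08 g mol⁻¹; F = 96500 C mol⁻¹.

n(Ca) = m/M = 223 / 40.08 = 5.564 mol.
Each Ca atom requires 2 electrons, so n(e⁻) = 2 × 5.564 = 11.13 mol.
Q = n(e⁻)·F = 11.13 × 96500 = 1074000 C.
t = Q/I = 1074000 / 0.3730 A = 2879000 s = 48000 min.

48000 min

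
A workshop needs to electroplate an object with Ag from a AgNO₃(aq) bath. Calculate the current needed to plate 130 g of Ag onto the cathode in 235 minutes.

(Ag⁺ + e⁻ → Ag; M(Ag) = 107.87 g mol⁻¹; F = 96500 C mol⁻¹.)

8.25 A

n(Ag) = 130 / 107.87 = 1.205 mol.
n(e⁻) = 1 × 1.205 = 1.205 mol.
Q = n(e⁻)·F = 1.205 × 96500 = 116300 C.
I = Q/t = 116300 / 14100 s = 8.25 A.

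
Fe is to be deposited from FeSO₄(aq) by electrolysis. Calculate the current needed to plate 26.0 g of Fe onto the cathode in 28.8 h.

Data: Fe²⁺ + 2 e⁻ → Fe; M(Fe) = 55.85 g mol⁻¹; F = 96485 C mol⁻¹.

n(Fe) = 26.0 / 55.85 = 0.4655 mol.
n(e⁻) = 2 × 0.4655 = 0.9311 mol.
Q = n(e⁻)·F = 0.9311 × 96485 = 89830 C.
I = Q/t = 89830 / 103680 s = 0.866 A.

0.866 A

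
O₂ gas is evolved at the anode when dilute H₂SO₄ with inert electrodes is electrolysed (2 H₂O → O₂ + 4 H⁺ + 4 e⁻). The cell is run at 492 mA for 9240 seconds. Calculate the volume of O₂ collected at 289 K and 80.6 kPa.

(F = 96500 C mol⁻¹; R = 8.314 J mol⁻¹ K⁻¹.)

Q = I·t = 0.4920 A × 9240.0 s = 4546 C.
n(e⁻) = Q/F = 4546 / 96500 = 0.04711 mol.
4 electrons are transferred per O₂ molecule, so n(O₂) = 0.04711 / 4 = 0.01178 mol.
V = nRT/P = (0.01178 × 8.314 × 289) / (80.6 × 10³ Pa) = 3.51 × 10⁻⁴ m³ = 0.351 L.

0.351 L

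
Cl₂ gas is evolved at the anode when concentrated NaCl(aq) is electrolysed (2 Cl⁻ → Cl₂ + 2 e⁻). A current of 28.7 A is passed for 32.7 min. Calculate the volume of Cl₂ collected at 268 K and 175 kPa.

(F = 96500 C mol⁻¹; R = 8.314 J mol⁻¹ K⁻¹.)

3.71 L

Q = I·t = 28.70 A × 1962.0 s = 56310 C.
n(e⁻) = Q/F = 56310 / 96500 = 0.5835 mol.
2 electrons are transferred per Cl₂ molecule, so n(Cl₂) = 0.5835 / 2 = 0.2918 mol.
V = nRT/P = (0.2918 × 8.314 × 268) / (175 × 10³ Pa) = 0.00371 m³ = 3.71 L.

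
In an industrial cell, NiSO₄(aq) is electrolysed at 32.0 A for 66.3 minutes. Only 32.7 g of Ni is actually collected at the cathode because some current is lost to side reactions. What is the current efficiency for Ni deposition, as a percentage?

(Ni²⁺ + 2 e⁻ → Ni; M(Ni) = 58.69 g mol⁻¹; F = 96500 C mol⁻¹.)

Q = I·t = 32.00 × 3978.0 = 127300 C; n(e⁻) = 127300/96500 = 1.319 mol.
Theoretical n(Ni) = n(e⁻)/2 = 0.6596 mol, i.e. m_theo = 0.6596 × 58.69 = 38.71 g.
Efficiency = m_actual / m_theo = 32.7 / 38.71 = 84.5 %.

84.5 %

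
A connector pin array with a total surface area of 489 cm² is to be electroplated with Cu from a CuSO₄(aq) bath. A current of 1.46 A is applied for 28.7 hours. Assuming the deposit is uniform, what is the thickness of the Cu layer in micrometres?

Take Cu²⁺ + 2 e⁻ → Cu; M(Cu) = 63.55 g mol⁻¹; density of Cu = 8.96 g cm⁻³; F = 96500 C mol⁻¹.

113 μm

Q = I·t = 1.460 × 103320 = 150800 C; n(e⁻) = 1.563 mol.
n(Cu) = n(e⁻)/2 = 0.7816 mol, so m = 0.7816 × 63.55 = 49.67 g.
Volume = m/ρ = 49.67 / 8.96 = 5.544 cm³.
Thickness = V/A = 5.544 / 489 = 0.0113 cm = 113 μm.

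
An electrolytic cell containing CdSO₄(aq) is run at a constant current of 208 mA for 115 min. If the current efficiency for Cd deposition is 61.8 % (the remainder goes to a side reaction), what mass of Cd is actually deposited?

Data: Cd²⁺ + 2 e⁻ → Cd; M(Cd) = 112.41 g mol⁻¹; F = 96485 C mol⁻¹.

0.517 g

Q = I·t = 0.2080 × 6900.0 = 1435 C.
n(e⁻) = 1435/96485 = 0.01487 mol; theoretically n(Cd) = 0.01487/2 = 0.007437 mol, m_theo = 0.8360 g.
At 61.8 % efficiency, m_actual = 0.618 × 0.8360 = 0.517 g.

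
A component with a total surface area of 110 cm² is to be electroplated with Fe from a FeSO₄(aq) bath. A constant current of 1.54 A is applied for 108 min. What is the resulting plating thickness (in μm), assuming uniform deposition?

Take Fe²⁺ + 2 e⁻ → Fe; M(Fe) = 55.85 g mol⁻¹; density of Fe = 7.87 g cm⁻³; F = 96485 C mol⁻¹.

Q = I·t = 1.540 × 6480.0 = 9979 C; n(e⁻) = 0.1034 mol.
n(Fe) = n(e⁻)/2 = 0.05171 mol, so m = 0.05171 × 55.85 = 2.888 g.
Volume = m/ρ = 2.888 / 7.87 = 0.3670 cm³.
Thickness = V/A = 0.3670 / 110 = 0.00334 cm = 33.4 μm.

33.4 μm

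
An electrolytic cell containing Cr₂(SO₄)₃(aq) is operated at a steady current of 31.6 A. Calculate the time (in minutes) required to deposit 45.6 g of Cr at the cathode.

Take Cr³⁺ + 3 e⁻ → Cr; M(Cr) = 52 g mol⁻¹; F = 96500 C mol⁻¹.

134 min

n(Cr) = m/M = 45.6 / 52 = 0.8769 mol.
Each Cr atom requires 3 electrons, so n(e⁻) = 3 × 0.8769 = 2.631 mol.
Q = n(e⁻)·F = 2.631 × 96500 = 253900 C.
t = Q/I = 253900 / 31.60 A = 8034 s = 134 min.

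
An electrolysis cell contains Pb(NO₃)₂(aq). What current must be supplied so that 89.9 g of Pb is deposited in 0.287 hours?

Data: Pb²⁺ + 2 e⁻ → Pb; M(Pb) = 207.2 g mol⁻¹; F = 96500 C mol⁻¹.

n(Pb) = 89.9 / 207.2 = 0.4339 mol.
n(e⁻) = 2 × 0.4339 = 0.8678 mol.
Q = n(e⁻)·F = 0.8678 × 96500 = 83740 C.
I = Q/t = 83740 / 1033.2 s = 81.0 A.

81.0 A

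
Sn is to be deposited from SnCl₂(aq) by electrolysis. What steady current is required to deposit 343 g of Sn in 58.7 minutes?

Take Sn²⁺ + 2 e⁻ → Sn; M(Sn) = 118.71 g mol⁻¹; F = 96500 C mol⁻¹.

158 A

n(Sn) = 343 / 118.71 = 2.889 mol.
n(e⁻) = 2 × 2.889 = 5.779 mol.
Q = n(e⁻)·F = 5.779 × 96500 = 557700 C.
I = Q/t = 557700 / 3522.0 s = 158 A.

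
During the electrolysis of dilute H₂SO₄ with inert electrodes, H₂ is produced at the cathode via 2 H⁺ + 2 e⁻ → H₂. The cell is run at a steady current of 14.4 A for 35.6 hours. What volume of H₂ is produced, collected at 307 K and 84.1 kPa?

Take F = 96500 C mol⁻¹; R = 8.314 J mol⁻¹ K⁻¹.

290 L

Q = I·t = 14.40 A × 128160 s = 1846000 C.
n(e⁻) = Q/F = 1846000 / 96500 = 19.12 mol.
2 electrons are transferred per H₂ molecule, so n(H₂) = 19.12 / 2 = 9.562 mol.
V = nRT/P = (9.562 × 8.314 × 307) / (84.1 × 10³ Pa) = 0.290 m³ = 290 L.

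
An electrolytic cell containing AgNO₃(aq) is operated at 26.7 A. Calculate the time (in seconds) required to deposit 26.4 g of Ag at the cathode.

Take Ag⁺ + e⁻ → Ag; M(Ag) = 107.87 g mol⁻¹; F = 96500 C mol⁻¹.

885 s

n(Ag) = m/M = 26.4 / 107.87 = 0.2447 mol.
Each Ag atom requires 1 electron, so n(e⁻) = 1 × 0.2447 = 0.2447 mol.
Q = n(e⁻)·F = 0.2447 × 96500 = 23620 C.
t = Q/I = 23620 / 26.70 A = 884.5 s.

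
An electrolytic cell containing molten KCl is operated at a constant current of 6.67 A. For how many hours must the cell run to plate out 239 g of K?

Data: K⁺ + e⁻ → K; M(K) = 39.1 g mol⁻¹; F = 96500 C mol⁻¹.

n(K) = m/M = 239 / 39.1 = 6.113 mol.
Each K atom requires 1 electron, so n(e⁻) = 1 × 6.113 = 6.113 mol.
Q = n(e⁻)·F = 6.113 × 96500 = 589900 C.
t = Q/I = 589900 / 6.670 A = 88430 s = 24.6 h.

24.6 h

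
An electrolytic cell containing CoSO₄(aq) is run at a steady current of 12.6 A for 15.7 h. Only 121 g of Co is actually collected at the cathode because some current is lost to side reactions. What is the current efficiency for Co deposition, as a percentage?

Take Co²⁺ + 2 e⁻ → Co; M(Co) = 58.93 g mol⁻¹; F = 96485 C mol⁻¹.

Q = I·t = 12.60 × 56520 = 712200 C; n(e⁻) = 712200/96485 = 7.381 mol.
Theoretical n(Co) = n(e⁻)/2 = 3.690 mol, i.e. m_theo = 3.690 × 58.93 = 217.5 g.
Efficiency = m_actual / m_theo = 121 / 217.5 = 55.6 %.

55.6 %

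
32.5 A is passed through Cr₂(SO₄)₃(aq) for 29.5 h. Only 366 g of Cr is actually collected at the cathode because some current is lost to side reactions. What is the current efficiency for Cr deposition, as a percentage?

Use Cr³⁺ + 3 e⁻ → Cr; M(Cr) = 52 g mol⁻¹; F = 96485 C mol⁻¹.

Q = I·t = 32.50 × 106200 = 3452000 C; n(e⁻) = 3452000/96485 = 35.77 mol.
Theoretical n(Cr) = n(e⁻)/3 = 11.92 mol, i.e. m_theo = 11.92 × 52 = 620.1 g.
Efficiency = m_actual / m_theo = 366 / 620.1 = 59.0 %.

59.0 %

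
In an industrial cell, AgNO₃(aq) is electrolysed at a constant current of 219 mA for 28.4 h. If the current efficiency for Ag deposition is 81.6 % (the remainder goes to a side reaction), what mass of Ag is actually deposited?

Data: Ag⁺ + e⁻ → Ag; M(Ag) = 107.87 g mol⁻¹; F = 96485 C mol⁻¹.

20.4 g

Q = I·t = 0.2190 × 102240 = 22390 C.
n(e⁻) = 22390/96485 = 0.2321 mol; theoretically n(Ag) = 0.2321/1 = 0.2321 mol, m_theo = 25.03 g.
At 81.6 % efficiency, m_actual = 0.816 × 25.03 = 20.4 g.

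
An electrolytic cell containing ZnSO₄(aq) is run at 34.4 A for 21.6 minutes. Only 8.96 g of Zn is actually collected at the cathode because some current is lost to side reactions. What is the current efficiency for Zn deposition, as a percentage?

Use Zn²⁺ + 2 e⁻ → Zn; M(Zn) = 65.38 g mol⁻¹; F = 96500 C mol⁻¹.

59.3 %

Q = I·t = 34.40 × 1296.0 = 44580 C; n(e⁻) = 44580/96500 = 0.4620 mol.
Theoretical n(Zn) = n(e⁻)/2 = 0.2310 mol, i.e. m_theo = 0.2310 × 65.38 = 15.10 g.
Efficiency = m_actual / m_theo = 8.96 / 15.10 = 59.3 %.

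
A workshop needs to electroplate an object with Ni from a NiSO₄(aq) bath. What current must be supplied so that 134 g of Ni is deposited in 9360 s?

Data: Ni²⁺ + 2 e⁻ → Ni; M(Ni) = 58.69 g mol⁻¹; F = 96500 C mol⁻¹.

47.1 A

n(Ni) = 134 / 58.69 = 2.283 mol.
n(e⁻) = 2 × 2.283 = 4.566 mol.
Q = n(e⁻)·F = 4.566 × 96500 = 440700 C.
I = Q/t = 440700 / 9360.0 s = 47.1 A.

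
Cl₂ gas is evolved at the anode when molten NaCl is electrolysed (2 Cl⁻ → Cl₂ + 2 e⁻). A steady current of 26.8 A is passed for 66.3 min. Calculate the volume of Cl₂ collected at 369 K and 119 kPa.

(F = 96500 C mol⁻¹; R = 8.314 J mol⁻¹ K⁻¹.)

Q = I·t = 26.80 A × 3978.0 s = 106600 C.
n(e⁻) = Q/F = 106600 / 96500 = 1.105 mol.
2 electrons are transferred per Cl₂ molecule, so n(Cl₂) = 1.105 / 2 = 0.5524 mol.
V = nRT/P = (0.5524 × 8.314 × 369) / (119 × 10³ Pa) = 0.0142 m³ = 14.2 L.

14.2 L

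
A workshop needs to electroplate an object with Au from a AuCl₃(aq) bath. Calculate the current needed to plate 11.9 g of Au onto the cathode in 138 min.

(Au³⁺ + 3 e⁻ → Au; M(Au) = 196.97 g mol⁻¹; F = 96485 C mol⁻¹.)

n(Au) = 11.9 / 196.97 = 0.06042 mol.
n(e⁻) = 3 × 0.06042 = 0.1812 mol.
Q = n(e⁻)·F = 0.1812 × 96485 = 17490 C.
I = Q/t = 17490 / 8280.0 s = 2.11 A.

2.11 A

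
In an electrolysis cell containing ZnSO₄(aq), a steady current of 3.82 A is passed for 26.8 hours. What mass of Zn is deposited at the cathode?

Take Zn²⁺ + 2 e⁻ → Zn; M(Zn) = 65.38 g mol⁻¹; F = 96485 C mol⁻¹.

Q = I·t = 3.820 A × 96480 s = 368600 C.
n(e⁻) = Q/F = 368600 / 96485 = 3.820 mol.
Zn²⁺ + 2 e⁻ → Zn, so n(Zn) = n(e⁻)/2 = 1.910 mol.
m = n·M = 1.910 × 65.38 = 125 g.

125 g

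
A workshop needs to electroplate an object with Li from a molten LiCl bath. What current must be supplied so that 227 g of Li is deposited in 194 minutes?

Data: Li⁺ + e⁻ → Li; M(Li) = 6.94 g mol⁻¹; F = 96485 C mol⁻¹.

271 A

n(Li) = 227 / 6.94 = 32.71 mol.
n(e⁻) = 1 × 32.71 = 32.71 mol.
Q = n(e⁻)·F = 32.71 × 96485 = 3156000 C.
I = Q/t = 3156000 / 11640 s = 271 A.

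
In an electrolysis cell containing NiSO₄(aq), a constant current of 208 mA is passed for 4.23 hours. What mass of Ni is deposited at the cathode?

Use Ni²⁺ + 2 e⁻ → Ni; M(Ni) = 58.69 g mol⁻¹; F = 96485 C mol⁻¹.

Q = I·t = 0.2080 A × 15228 s = 3167 C.
n(e⁻) = Q/F = 3167 / 96485 = 0.03283 mol.
Ni²⁺ + 2 e⁻ → Ni, so n(Ni) = n(e⁻)/2 = 0.01641 mol.
m = n·M = 0.01641 × 58.69 = 0.963 g.

0.963 g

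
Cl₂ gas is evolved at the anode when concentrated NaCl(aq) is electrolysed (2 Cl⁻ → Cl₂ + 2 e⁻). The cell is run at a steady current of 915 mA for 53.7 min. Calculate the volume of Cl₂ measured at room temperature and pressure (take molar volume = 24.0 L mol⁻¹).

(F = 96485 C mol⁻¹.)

0.367 L

Q = I·t = 0.9150 A × 3222.0 s = 2948 C.
n(e⁻) = Q/F = 2948 / 96485 = 0.03056 mol.
2 electrons are transferred per Cl₂ molecule, so n(Cl₂) = 0.03056 / 2 = 0.01528 mol.
V = n × V_m = 0.01528 × 24.0 = 0.367 L.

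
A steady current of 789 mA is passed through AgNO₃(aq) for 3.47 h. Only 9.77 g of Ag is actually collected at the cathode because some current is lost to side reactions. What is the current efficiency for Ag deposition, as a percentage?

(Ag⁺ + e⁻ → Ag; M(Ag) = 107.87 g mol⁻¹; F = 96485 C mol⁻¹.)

Q = I·t = 0.7890 × 12492 = 9856 C; n(e⁻) = 9856/96485 = 0.1022 mol.
Theoretical n(Ag) = n(e⁻)/1 = 0.1022 mol, i.e. m_theo = 0.1022 × 107.87 = 11.02 g.
Efficiency = m_actual / m_theo = 9.77 / 11.02 = 88.7 %.

88.7 %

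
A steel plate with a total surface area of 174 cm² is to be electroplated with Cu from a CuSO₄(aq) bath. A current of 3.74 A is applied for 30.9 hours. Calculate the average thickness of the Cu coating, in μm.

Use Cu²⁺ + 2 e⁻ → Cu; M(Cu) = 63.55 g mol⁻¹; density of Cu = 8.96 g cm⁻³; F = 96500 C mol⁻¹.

Q = I·t = 3.740 × 111240 = 416000 C; n(e⁻) = 4.311 mol.
n(Cu) = n(e⁻)/2 = 2.156 mol, so m = 2.156 × 63.55 = 137.0 g.
Volume = m/ρ = 137.0 / 8.96 = 15.29 cm³.
Thickness = V/A = 15.29 / 174 = 0.0879 cm = 879 μm.

879 μm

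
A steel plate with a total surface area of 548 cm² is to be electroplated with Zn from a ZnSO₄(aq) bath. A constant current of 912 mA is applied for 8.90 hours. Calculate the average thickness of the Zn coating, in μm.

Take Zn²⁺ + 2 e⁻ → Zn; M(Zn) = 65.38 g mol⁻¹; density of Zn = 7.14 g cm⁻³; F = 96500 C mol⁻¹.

25.3 μm

Q = I·t = 0.9120 × 32040 = 29220 C; n(e⁻) = 0.3028 mol.
n(Zn) = n(e⁻)/2 = 0.1514 mol, so m = 0.1514 × 65.38 = 9.899 g.
Volume = m/ρ = 9.899 / 7.14 = 1.386 cm³.
Thickness = V/A = 1.386 / 548 = 0.00253 cm = 25.3 μm.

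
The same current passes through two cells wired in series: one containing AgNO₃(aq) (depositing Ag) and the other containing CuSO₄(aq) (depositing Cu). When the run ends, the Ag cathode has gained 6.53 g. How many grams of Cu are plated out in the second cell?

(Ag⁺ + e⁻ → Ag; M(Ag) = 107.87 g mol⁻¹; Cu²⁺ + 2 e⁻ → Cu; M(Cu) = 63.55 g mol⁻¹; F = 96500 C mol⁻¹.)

1.92 g

n(Ag) = 6.53 / 107.87 = 0.06054 mol.
Since Ag⁺ + e⁻ → Ag, n(e⁻) passed = 1 × 0.06054 = 0.06054 mol.
Cells in series carry the same charge, so the same 0.06054 mol of electrons passes through cell 2.
Cu²⁺ + 2 e⁻ → Cu, so n(Cu) = 0.06054 / 2 = 0.03027 mol.
m(Cu) = 0.03027 × 63.55 = 1.92 g.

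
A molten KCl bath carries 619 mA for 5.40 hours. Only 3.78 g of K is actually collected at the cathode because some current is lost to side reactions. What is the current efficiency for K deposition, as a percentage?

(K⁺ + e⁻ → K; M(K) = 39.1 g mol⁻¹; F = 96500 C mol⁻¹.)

77.5 %

Q = I·t = 0.6190 × 19440 = 12030 C; n(e⁻) = 12030/96500 = 0.1247 mol.
Theoretical n(K) = n(e⁻)/1 = 0.1247 mol, i.e. m_theo = 0.1247 × 39.1 = 4.876 g.
Efficiency = m_actual / m_theo = 3.78 / 4.876 = 77.5 %.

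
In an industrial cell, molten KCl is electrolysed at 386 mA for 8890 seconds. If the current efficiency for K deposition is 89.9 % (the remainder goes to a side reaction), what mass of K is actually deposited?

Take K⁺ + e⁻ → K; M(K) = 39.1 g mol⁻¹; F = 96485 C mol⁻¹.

1.25 g

Q = I·t = 0.3860 × 8890.0 = 3432 C.
n(e⁻) = 3432/96485 = 0.03557 mol; theoretically n(K) = 0.03557/1 = 0.03557 mol, m_theo = 1.391 g.
At 89.9 % efficiency, m_actual = 0.899 × 1.391 = 1.25 g.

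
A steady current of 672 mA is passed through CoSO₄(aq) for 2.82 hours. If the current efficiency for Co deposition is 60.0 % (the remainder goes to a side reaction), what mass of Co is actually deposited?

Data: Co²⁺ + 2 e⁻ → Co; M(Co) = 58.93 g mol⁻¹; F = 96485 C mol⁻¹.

1.25 g

Q = I·t = 0.6720 × 10152 = 6822 C.
n(e⁻) = 6822/96485 = 0.07071 mol; theoretically n(Co) = 0.07071/2 = 0.03535 mol, m_theo = 2.083 g.
At 60.0 % efficiency, m_actual = 0.600 × 2.083 = 1.25 g.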